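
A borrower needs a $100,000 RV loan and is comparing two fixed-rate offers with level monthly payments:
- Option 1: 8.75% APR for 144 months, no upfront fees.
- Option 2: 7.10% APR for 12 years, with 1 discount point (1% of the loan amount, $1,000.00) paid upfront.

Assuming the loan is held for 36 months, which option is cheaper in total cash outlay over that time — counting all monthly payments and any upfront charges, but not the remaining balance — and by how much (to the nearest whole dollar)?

Option 1: monthly rate = 8.75%/12 = 0.0072917; payment = 100,000 × 0.0072917 / (1 − (1+0.0072917)^−144) = $1,124.00.
Option 2: monthly rate = 7.1%/12 = 0.0059167; payment = 100,000 × 0.0059167 / (1 − (1+0.0059167)^−144) = $1,033.72.
Over 36 months: Option 1 costs 36 × $1,124.00 = $40,464.00; Option 2 costs 36 × $1,033.72 + $1,000.00 = $38,213.92.
Option 2 is cheaper by $40,464.00 − $38,213.92 = $2,250.08.

Option 2 by $2,250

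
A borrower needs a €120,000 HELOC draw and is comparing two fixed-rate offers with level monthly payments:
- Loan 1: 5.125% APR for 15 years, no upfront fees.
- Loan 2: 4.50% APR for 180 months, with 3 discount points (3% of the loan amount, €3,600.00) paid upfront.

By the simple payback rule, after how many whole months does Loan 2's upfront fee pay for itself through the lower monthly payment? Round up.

93 months

Loan 1: monthly rate = 5.125%/12 = 0.0042708; payment = 120,000 × 0.0042708 / (1 − (1+0.0042708)^−180) = €956.78.
Loan 2: monthly rate = 4.5%/12 = 0.0037500; payment = 120,000 × 0.0037500 / (1 − (1+0.0037500)^−180) = €917.99.
Monthly savings = €956.78 − €917.99 = €38.79.
Break-even = €3,600.00 / €38.79 = 92.81 → 93 months.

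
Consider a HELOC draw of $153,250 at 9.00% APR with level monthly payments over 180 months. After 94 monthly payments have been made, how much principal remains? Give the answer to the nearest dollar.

$98,251

With monthly rate i = 9%/12 = 0.0075000, the balance after k of n payments is P · [(1+i)^n − (1+i)^k] / [(1+i)^n − 1].
(1+0.0075000)^180 = 3.83804327 and (1+0.0075000)^94 = 2.01852974, so the balance is 153,250 × (3.83804327 − 2.01852974) / (3.83804327 − 1) = $98,250.95.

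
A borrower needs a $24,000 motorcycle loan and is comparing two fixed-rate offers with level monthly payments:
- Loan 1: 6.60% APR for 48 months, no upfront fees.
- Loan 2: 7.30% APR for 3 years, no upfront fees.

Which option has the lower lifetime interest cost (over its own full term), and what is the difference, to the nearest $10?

Loan 1: monthly rate = 6.6%/12 = 0.0055000; payment = 24,000 × 0.0055000 / (1 − (1+0.0055000)^−48) = $570.27.
Total interest on Loan 1 = 48 × $570.27 − $24,000 = $3,372.96.
Loan 2: at 7.30% the monthly rate is 0.0060833, so the payment is 24,000 × 0.0060833 / (1 − 1.0060833^−36) = $744.35.
Total interest on Loan 2 = 36 × $744.35 − $24,000 = $2,796.60.
Loan 2 is lower by $576.36.

Loan 2 by $580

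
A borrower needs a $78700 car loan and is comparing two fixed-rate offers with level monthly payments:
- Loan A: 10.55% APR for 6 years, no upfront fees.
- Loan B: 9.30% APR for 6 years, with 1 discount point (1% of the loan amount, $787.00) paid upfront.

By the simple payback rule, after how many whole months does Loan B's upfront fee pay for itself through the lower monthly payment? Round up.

16 months

Loan A: monthly rate = 10.55%/12 = 0.0087917; payment = 78,700 × 0.0087917 / (1 − (1+0.0087917)^−72) = $1,479.91.
Loan B: at 9.30% the monthly rate is 0.0077500, so the payment is 78,700 × 0.0077500 / (1 − 1.0077500^−72) = $1,430.36.
Monthly savings = $1,479.91 − $1,430.36 = $49.55.
Break-even = $787.00 / $49.55 = 15.88 → 16 months.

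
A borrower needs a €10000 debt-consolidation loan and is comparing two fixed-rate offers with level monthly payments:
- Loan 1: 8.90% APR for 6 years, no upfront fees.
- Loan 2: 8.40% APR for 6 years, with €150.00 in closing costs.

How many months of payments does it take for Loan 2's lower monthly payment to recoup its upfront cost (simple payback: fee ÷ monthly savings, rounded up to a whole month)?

61 months

Loan 1: at 8.90% the monthly rate is 0.0074167, so the payment is 10,000 × 0.0074167 / (1 − 1.0074167^−72) = €179.76.
Loan 2: at 8.40% the monthly rate is 0.0070000, so the payment is 10,000 × 0.0070000 / (1 − 1.0070000^−72) = €177.29.
Monthly savings = €179.76 − €177.29 = €2.47.
Break-even = €150.00 / €2.47 = 60.73 → 61 months.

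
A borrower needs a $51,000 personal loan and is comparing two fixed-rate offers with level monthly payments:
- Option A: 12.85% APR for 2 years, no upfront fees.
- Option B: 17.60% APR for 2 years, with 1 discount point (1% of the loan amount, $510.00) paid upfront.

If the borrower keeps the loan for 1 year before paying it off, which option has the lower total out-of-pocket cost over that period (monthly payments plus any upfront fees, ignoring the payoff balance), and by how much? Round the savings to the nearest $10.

Option A: at 12.85% the monthly rate is 0.0107083, so the payment is 51,000 × 0.0107083 / (1 − 1.0107083^−24) = $2,421.04.
Option B: monthly rate = 17.6%/12 = 0.0146667; payment = 51,000 × 0.0146667 / (1 − (1+0.0146667)^−24) = $2,536.28.
Over 12 months: Option A costs 12 × $2,421.04 = $29,052.48; Option B costs 12 × $2,536.28 + $510.00 = $30,945.36.
Option A is cheaper by $30,945.36 − $29,052.48 = $1,892.88.

Option A by $1,890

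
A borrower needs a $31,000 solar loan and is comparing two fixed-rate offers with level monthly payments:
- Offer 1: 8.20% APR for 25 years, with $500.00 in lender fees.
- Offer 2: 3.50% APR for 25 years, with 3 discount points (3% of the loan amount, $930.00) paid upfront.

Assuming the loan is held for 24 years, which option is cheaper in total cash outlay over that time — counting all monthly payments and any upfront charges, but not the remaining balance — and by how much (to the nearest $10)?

Offer 1: at 8.20% the monthly rate is 0.0068333, so the payment is 31,000 × 0.0068333 / (1 − 1.0068333^−300) = $243.38.
Offer 2: at 3.50% the monthly rate is 0.0029167, so the payment is 31,000 × 0.0029167 / (1 − 1.0029167^−300) = $155.19.
Over 288 months: Offer 1 costs 288 × $243.38 + $500.00 = $70,593.44; Offer 2 costs 288 × $155.19 + $930.00 = $45,624.72.
Offer 2 is cheaper by $70,593.44 − $45,624.72 = $24,968.72.

Offer 2 by $24,970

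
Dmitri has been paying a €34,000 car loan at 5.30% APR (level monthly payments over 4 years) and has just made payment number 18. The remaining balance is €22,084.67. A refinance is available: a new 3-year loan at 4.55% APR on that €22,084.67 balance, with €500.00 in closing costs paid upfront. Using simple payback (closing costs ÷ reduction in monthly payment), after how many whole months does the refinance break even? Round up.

4 months

Current payment = 34,000 × 5.3%/12 / (1 − (1+0.0044167)^−48) = €787.62.
Refinanced payment = 22,084.67 × 0.0037917 / (1 − (1+0.0037917)^−36) = €657.44.
Monthly savings = €787.62 − €657.44 = €130.18.
Break-even = €500.00 / €130.18 = 3.84 → 4 months.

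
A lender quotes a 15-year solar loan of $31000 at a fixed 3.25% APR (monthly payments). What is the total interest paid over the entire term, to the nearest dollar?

$8,209

Monthly rate = 3.25%/12 = 0.0027083; payment = 31,000 × 0.0027083 / (1 − (1+0.0027083)^−180) = $217.83.
Total paid = 180 × $217.83 = $39,209.40; interest = $39,209.40 − $31,000 = $8,209.40.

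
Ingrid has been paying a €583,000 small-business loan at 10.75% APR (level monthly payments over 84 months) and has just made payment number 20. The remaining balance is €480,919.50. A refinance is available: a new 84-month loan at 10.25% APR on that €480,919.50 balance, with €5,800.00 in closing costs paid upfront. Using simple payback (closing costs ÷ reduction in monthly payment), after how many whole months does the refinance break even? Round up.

Current payment = 583,000 × 10.75%/12 / (1 − (1+0.0089583)^−84) = €9,905.91.
Refinanced payment = 480,919.50 × 0.0085417 / (1 − (1+0.0085417)^−84) = €8,046.09.
Monthly savings = €9,905.91 − €8,046.09 = €1,859.82.
Break-even = €5,800.00 / €1,859.82 = 3.12 → 4 months.

4 months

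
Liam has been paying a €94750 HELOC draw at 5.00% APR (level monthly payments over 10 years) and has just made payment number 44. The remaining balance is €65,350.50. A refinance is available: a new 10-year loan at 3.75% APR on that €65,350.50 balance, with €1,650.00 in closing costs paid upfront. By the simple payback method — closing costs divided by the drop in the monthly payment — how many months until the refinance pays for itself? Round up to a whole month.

5 months

Current payment = 94,750 × 5%/12 / (1 − (1+0.0041667)^−120) = €1,004.97.
Refinanced payment = 65,350.50 × 0.0031250 / (1 − (1+0.0031250)^−120) = €653.91.
Monthly savings = €1,004.97 − €653.91 = €351.06.
Break-even = €1,650.00 / €351.06 = 4.70 → 5 months.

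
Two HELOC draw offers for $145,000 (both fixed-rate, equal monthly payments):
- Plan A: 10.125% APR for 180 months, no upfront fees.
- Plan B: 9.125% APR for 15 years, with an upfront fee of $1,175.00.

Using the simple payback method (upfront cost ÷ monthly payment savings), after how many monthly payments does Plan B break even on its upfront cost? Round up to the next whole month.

Plan A: monthly rate = 10.125%/12 = 0.0084375; payment = 145,000 × 0.0084375 / (1 − (1+0.0084375)^−180) = $1,569.28.
Plan B: monthly rate = 9.125%/12 = 0.0076042; payment = 145,000 × 0.0076042 / (1 − (1+0.0076042)^−180) = $1,481.49.
Monthly savings = $1,569.28 − $1,481.49 = $87.79.
Break-even = $1,175.00 / $87.79 = 13.38 → 14 months.

14 months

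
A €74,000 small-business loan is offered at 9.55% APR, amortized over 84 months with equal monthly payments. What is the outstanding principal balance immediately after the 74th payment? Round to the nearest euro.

With monthly rate i = 9.55%/12 = 0.0079583, the balance after k of n payments is P · [(1+i)^n − (1+i)^k] / [(1+i)^n − 1].
(1+0.0079583)^84 = 1.94615174 and (1+0.0079583)^74 = 1.79783943, so the balance is 74,000 × (1.94615174 − 1.79783943) / (1.94615174 − 1) = €11,599.74.

€11,600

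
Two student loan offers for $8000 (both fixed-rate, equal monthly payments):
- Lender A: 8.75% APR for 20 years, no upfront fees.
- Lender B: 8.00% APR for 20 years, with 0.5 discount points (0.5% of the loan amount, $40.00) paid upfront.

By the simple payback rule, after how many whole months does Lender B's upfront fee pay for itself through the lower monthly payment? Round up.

Lender A: at 8.75% the monthly rate is 0.0072917, so the payment is 8,000 × 0.0072917 / (1 − 1.0072917^−240) = $70.70.
Lender B: at 8.00% the monthly rate is 0.0066667, so the payment is 8,000 × 0.0066667 / (1 − 1.0066667^−240) = $66.92.
Monthly savings = $70.70 − $66.92 = $3.78.
Break-even = $40.00 / $3.78 = 10.58 → 11 months.

11 months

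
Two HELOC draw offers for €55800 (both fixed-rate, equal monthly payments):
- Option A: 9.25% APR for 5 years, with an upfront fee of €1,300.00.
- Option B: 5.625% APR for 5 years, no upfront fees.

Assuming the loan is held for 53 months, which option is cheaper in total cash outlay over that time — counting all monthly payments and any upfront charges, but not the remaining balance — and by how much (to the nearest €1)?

Option A: at 9.25% the monthly rate is 0.0077083, so the payment is 55,800 × 0.0077083 / (1 − 1.0077083^−60) = €1,165.10.
Option B: at 5.625% the monthly rate is 0.0046875, so the payment is 55,800 × 0.0046875 / (1 − 1.0046875^−60) = €1,069.07.
Over 53 months: Option A costs 53 × €1,165.10 + €1,300.00 = €63,050.30; Option B costs 53 × €1,069.07 = €56,660.71.
Option B is cheaper by €63,050.30 − €56,660.71 = €6,389.59.

Option B by €6,390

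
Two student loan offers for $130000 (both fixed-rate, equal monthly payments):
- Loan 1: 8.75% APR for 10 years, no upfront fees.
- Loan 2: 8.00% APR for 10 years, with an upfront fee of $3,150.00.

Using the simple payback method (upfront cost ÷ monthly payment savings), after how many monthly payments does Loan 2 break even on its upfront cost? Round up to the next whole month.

Loan 1: at 8.75% the monthly rate is 0.0072917, so the payment is 130,000 × 0.0072917 / (1 − 1.0072917^−120) = $1,629.25.
Loan 2: monthly rate = 8%/12 = 0.0066667; payment = 130,000 × 0.0066667 / (1 − (1+0.0066667)^−120) = $1,577.26.
Monthly savings = $1,629.25 − $1,577.26 = $51.99.
Break-even = $3,150.00 / $51.99 = 60.59 → 61 months.

61 months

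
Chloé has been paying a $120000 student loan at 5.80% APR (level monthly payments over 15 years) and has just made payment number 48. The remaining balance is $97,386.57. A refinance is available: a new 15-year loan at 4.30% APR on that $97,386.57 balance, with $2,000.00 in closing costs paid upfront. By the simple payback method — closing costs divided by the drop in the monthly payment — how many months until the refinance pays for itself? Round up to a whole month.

Current payment = 120,000 × 5.8%/12 / (1 − (1+0.0048333)^−180) = $999.71.
Refinanced payment = 97,386.57 × 0.0035833 / (1 − (1+0.0035833)^−180) = $735.08.
Monthly savings = $999.71 − $735.08 = $264.63.
Break-even = $2,000.00 / $264.63 = 7.56 → 8 months.

8 months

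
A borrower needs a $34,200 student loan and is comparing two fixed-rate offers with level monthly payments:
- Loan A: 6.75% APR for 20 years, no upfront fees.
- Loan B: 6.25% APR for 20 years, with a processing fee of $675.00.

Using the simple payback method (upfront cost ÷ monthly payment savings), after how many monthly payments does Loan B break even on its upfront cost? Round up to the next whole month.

68 months

Loan A: at 6.75% the monthly rate is 0.0056250, so the payment is 34,200 × 0.0056250 / (1 − 1.0056250^−240) = $260.04.
Loan B: at 6.25% the monthly rate is 0.0052083, so the payment is 34,200 × 0.0052083 / (1 − 1.0052083^−240) = $249.98.
Monthly savings = $260.04 − $249.98 = $10.06.
Break-even = $675.00 / $10.06 = 67.10 → 68 months.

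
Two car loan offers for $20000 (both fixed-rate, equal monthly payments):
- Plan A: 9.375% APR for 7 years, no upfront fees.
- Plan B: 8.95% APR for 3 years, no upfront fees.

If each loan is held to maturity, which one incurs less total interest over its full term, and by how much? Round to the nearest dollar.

Plan B by $4,471

Plan A: at 9.375% the monthly rate is 0.0078125, so the payment is 20,000 × 0.0078125 / (1 − 1.0078125^−84) = $325.60.
Total interest on Plan A = 84 × $325.60 − $20,000 = $7,350.40.
Plan B: monthly rate = 8.95%/12 = 0.0074583; payment = 20,000 × 0.0074583 / (1 − (1+0.0074583)^−36) = $635.53.
Total interest on Plan B = 36 × $635.53 − $20,000 = $2,879.08.
Plan B is lower by $4,471.32.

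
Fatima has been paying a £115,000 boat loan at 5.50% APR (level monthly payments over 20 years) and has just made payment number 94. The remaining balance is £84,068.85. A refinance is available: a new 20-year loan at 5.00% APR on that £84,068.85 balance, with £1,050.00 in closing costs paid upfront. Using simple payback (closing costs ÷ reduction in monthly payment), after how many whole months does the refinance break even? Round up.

Current payment = 115,000 × 5.5%/12 / (1 − (1+0.0045833)^−240) = £791.07.
Refinanced payment = 84,068.85 × 0.0041667 / (1 − (1+0.0041667)^−240) = £554.82.
Monthly savings = £791.07 − £554.82 = £236.25.
Break-even = £1,050.00 / £236.25 = 4.44 → 5 months.

5 months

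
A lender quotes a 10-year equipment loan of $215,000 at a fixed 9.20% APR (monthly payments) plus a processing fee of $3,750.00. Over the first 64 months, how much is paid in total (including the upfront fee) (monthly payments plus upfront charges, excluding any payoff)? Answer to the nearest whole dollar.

At 9.20% the monthly rate is 0.0076667, so the payment is 215,000 × 0.0076667 / (1 − 1.0076667^−120) = $2,746.86.
Total outlay = 64 × $2,746.86 + $3,750.00 = $179,549.04.

$179,549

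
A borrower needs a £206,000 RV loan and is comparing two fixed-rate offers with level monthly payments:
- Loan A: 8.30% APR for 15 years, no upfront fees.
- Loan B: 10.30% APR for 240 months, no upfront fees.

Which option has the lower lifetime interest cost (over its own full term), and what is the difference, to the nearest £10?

Loan A: at 8.30% the monthly rate is 0.0069167, so the payment is 206,000 × 0.0069167 / (1 − 1.0069167^−180) = £2,004.49.
Total interest on Loan A = 180 × £2,004.49 − £206,000 = £154,808.20.
Loan B: at 10.30% the monthly rate is 0.0085833, so the payment is 206,000 × 0.0085833 / (1 − 1.0085833^−240) = £2,029.06.
Total interest on Loan B = 240 × £2,029.06 − £206,000 = £280,974.40.
Loan A is lower by £126,166.20.

Loan A by £126,170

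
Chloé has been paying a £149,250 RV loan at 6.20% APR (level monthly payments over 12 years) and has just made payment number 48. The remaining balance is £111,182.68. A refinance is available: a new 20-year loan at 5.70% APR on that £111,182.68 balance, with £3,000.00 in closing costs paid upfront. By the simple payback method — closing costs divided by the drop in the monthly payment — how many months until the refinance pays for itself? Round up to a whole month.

5 months

Current payment = 149,250 × 6.2%/12 / (1 − (1+0.0051667)^−144) = £1,471.95.
Refinanced payment = 111,182.68 × 0.0047500 / (1 − (1+0.0047500)^−240) = £777.42.
Monthly savings = £1,471.95 − £777.42 = £694.53.
Break-even = £3,000.00 / £694.53 = 4.32 → 5 months.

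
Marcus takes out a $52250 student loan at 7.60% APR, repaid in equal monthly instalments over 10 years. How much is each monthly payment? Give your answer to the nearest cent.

$622.95

At 7.60% the monthly rate is 0.0063333, so the payment is 52,250 × 0.0063333 / (1 − 1.0063333^−120) = $622.95.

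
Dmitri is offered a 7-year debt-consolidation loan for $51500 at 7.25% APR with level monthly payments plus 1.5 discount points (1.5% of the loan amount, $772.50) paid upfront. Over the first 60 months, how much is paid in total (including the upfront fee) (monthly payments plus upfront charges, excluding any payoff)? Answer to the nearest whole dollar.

At 7.25% the monthly rate is 0.0060417, so the payment is 51,500 × 0.0060417 / (1 − 1.0060417^−84) = $783.58.
Total outlay = 60 × $783.58 + $772.50 = $47,787.30.

$47,787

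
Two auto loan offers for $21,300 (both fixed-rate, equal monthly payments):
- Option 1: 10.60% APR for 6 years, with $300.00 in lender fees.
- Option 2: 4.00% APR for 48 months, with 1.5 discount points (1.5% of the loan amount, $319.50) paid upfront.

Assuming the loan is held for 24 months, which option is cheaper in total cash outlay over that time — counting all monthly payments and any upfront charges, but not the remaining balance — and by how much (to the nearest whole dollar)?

Option 1: at 10.60% the monthly rate is 0.0088333, so the payment is 21,300 × 0.0088333 / (1 − 1.0088333^−72) = $401.08.
Option 2: monthly rate = 4%/12 = 0.0033333; payment = 21,300 × 0.0033333 / (1 − (1+0.0033333)^−48) = $480.93.
Over 24 months: Option 1 costs 24 × $401.08 + $300.00 = $9,925.92; Option 2 costs 24 × $480.93 + $319.50 = $11,861.82.
Option 1 is cheaper by $11,861.82 − $9,925.92 = $1,935.90.

Option 1 by $1,936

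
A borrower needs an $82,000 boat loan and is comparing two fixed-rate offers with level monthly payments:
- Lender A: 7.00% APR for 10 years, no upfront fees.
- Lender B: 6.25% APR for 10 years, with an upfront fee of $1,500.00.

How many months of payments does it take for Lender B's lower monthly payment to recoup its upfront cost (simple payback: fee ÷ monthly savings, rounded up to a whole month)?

48 months

Lender A: monthly rate = 7%/12 = 0.0058333; payment = 82,000 × 0.0058333 / (1 − (1+0.0058333)^−120) = $952.09.
Lender B: monthly rate = 6.25%/12 = 0.0052083; payment = 82,000 × 0.0052083 / (1 − (1+0.0052083)^−120) = $920.70.
Monthly savings = $952.09 − $920.70 = $31.39.
Break-even = $1,500.00 / $31.39 = 47.79 → 48 months.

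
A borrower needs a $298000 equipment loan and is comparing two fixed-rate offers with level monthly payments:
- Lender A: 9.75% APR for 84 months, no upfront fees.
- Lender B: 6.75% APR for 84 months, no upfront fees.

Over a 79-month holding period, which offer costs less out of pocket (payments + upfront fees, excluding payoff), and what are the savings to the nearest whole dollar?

Lender A: at 9.75% the monthly rate is 0.0081250, so the payment is 298,000 × 0.0081250 / (1 − 1.0081250^−84) = $4,908.74.
Lender B: at 6.75% the monthly rate is 0.0056250, so the payment is 298,000 × 0.0056250 / (1 − 1.0056250^−84) = $4,461.29.
Over 79 months: Lender A costs 79 × $4,908.74 = $387,790.46; Lender B costs 79 × $4,461.29 = $352,441.91.
Lender B is cheaper by $387,790.46 − $352,441.91 = $35,348.55.

Lender B by $35,349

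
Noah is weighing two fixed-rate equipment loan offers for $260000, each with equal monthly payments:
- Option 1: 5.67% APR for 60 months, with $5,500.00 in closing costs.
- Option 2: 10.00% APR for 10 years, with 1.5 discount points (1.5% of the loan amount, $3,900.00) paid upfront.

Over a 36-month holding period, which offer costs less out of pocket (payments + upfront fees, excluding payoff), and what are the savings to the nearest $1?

Option 1: at 5.67% the monthly rate is 0.0047250, so the payment is 260,000 × 0.0047250 / (1 − 1.0047250^−60) = $4,986.73.
Option 2: monthly rate = 10%/12 = 0.0083333; payment = 260,000 × 0.0083333 / (1 − (1+0.0083333)^−120) = $3,435.92.
Over 36 months: Option 1 costs 36 × $4,986.73 + $5,500.00 = $185,022.28; Option 2 costs 36 × $3,435.92 + $3,900.00 = $127,593.12.
Option 2 is cheaper by $185,022.28 − $127,593.12 = $57,429.16.

Option 2 by $57,429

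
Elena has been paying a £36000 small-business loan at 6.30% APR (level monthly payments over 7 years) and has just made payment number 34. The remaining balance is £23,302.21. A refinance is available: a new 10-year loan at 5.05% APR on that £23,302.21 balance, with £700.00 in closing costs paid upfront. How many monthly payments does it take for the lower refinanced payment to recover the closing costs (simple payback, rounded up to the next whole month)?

Current payment = 36,000 × 6.3%/12 / (1 − (1+0.0052500)^−84) = £531.10.
Refinanced payment = 23,302.21 × 0.0042083 / (1 − (1+0.0042083)^−120) = £247.73.
Monthly savings = £531.10 − £247.73 = £283.37.
Break-even = £700.00 / £283.37 = 2.47 → 3 months.

3 months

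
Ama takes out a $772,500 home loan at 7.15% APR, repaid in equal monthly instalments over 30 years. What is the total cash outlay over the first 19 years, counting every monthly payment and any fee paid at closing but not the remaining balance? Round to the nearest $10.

Monthly rate = 7.15%/12 = 0.0059583; payment = 772,500 × 0.0059583 / (1 − (1+0.0059583)^−360) = $5,217.52.
Total outlay = 228 × $5,217.52 = $1,189,594.56.

$1,189,590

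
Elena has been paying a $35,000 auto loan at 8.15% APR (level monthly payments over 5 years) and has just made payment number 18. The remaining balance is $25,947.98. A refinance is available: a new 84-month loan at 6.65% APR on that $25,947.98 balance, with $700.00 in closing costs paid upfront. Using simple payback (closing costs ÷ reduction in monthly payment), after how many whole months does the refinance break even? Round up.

Current payment = 35,000 × 8.15%/12 / (1 − (1+0.0067917)^−60) = $712.19.
Refinanced payment = 25,947.98 × 0.0055417 / (1 − (1+0.0055417)^−84) = $387.20.
Monthly savings = $712.19 − $387.20 = $324.99.
Break-even = $700.00 / $324.99 = 2.15 → 3 months.

3 months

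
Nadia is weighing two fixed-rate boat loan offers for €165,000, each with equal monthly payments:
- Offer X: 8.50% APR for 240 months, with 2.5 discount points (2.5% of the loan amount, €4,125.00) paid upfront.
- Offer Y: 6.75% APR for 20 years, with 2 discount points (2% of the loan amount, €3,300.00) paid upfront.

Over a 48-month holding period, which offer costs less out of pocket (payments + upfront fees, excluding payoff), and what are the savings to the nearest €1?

Offer Y by €9,336

Offer X: monthly rate = 8.5%/12 = 0.0070833; payment = 165,000 × 0.0070833 / (1 − (1+0.0070833)^−240) = €1,431.91.
Offer Y: monthly rate = 6.75%/12 = 0.0056250; payment = 165,000 × 0.0056250 / (1 − (1+0.0056250)^−240) = €1,254.60.
Over 48 months: Offer X costs 48 × €1,431.91 + €4,125.00 = €72,856.68; Offer Y costs 48 × €1,254.60 + €3,300.00 = €63,520.80.
Offer Y is cheaper by €72,856.68 − €63,520.80 = €9,335.88.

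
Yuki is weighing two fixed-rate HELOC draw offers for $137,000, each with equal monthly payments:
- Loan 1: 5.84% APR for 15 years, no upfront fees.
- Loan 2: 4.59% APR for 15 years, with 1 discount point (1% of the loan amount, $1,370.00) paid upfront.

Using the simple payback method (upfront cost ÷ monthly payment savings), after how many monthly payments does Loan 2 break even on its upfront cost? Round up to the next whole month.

16 months

Loan 1: monthly rate = 5.84%/12 = 0.0048667; payment = 137,000 × 0.0048667 / (1 − (1+0.0048667)^−180) = $1,144.27.
Loan 2: at 4.59% the monthly rate is 0.0038250, so the payment is 137,000 × 0.0038250 / (1 − 1.0038250^−180) = $1,054.35.
Monthly savings = $1,144.27 − $1,054.35 = $89.92.
Break-even = $1,370.00 / $89.92 = 15.24 → 16 months.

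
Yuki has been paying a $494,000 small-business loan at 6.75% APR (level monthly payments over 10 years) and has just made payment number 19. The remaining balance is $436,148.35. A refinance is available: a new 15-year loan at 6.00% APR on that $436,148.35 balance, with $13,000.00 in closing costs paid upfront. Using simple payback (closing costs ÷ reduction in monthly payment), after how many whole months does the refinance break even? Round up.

7 months

Current payment = 494,000 × 6.75%/12 / (1 − (1+0.0056250)^−120) = $5,672.31.
Refinanced payment = 436,148.35 × 0.0050000 / (1 − (1+0.0050000)^−180) = $3,680.47.
Monthly savings = $5,672.31 − $3,680.47 = $1,991.84.
Break-even = $13,000.00 / $1,991.84 = 6.53 → 7 months.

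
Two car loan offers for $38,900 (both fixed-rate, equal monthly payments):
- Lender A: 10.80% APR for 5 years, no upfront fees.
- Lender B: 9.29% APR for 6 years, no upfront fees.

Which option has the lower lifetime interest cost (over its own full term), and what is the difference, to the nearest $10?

Lender A by $380

Lender A: monthly rate = 10.8%/12 = 0.0090000; payment = 38,900 × 0.0090000 / (1 − (1+0.0090000)^−60) = $841.91.
Total interest on Lender A = 60 × $841.91 − $38,900 = $11,614.60.
Lender B: at 9.29% the monthly rate is 0.0077417, so the payment is 38,900 × 0.0077417 / (1 − 1.0077417^−72) = $706.81.
Total interest on Lender B = 72 × $706.81 − $38,900 = $11,990.32.
Lender A is lower by $375.72.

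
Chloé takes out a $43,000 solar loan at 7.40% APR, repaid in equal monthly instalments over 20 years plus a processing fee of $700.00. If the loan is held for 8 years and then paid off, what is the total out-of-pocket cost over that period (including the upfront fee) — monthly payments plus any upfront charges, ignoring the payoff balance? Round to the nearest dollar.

$33,703

Monthly rate = 7.4%/12 = 0.0061667; payment = 43,000 × 0.0061667 / (1 − (1+0.0061667)^−240) = $343.78.
Total outlay = 96 × $343.78 + $700.00 = $33,702.88.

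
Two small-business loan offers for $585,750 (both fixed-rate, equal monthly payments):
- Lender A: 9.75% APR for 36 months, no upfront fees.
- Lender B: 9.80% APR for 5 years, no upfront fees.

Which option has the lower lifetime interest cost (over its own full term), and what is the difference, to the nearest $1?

Lender A: at 9.75% the monthly rate is 0.0081250, so the payment is 585,750 × 0.0081250 / (1 − 1.0081250^−36) = $18,831.83.
Total interest on Lender A = 36 × $18,831.83 − $585,750 = $92,195.88.
Lender B: monthly rate = 9.8%/12 = 0.0081667; payment = 585,750 × 0.0081667 / (1 − (1+0.0081667)^−60) = $12,387.89.
Total interest on Lender B = 60 × $12,387.89 − $585,750 = $157,523.40.
Lender A is lower by $65,327.52.

Lender A by $65,328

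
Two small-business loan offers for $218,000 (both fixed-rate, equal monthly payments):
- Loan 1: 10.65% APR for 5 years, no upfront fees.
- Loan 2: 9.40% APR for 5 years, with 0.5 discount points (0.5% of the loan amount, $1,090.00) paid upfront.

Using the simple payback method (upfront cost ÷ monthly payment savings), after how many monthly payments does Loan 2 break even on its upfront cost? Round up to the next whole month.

Loan 1: monthly rate = 10.65%/12 = 0.0088750; payment = 218,000 × 0.0088750 / (1 − (1+0.0088750)^−60) = $4,701.89.
Loan 2: at 9.40% the monthly rate is 0.0078333, so the payment is 218,000 × 0.0078333 / (1 − 1.0078333^−60) = $4,567.76.
Monthly savings = $4,701.89 − $4,567.76 = $134.13.
Break-even = $1,090.00 / $134.13 = 8.13 → 9 months.

9 months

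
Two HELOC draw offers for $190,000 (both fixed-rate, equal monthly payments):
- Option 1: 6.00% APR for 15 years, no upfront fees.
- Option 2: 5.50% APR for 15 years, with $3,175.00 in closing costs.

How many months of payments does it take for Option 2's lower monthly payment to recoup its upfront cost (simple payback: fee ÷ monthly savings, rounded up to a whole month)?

Option 1: monthly rate = 6%/12 = 0.0050000; payment = 190,000 × 0.0050000 / (1 − (1+0.0050000)^−180) = $1,603.33.
Option 2: at 5.50% the monthly rate is 0.0045833, so the payment is 190,000 × 0.0045833 / (1 − 1.0045833^−180) = $1,552.46.
Monthly savings = $1,603.33 − $1,552.46 = $50.87.
Break-even = $3,175.00 / $50.87 = 62.41 → 63 months.

63 months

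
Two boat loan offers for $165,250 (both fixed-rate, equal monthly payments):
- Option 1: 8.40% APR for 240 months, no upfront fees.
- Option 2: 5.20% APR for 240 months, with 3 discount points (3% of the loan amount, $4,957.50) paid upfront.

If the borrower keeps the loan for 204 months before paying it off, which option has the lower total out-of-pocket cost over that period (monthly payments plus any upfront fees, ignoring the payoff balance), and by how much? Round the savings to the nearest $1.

Option 1: at 8.40% the monthly rate is 0.0070000, so the payment is 165,250 × 0.0070000 / (1 − 1.0070000^−240) = $1,423.64.
Option 2: monthly rate = 5.2%/12 = 0.0043333; payment = 165,250 × 0.0043333 / (1 − (1+0.0043333)^−240) = $1,108.92.
Over 204 months: Option 1 costs 204 × $1,423.64 = $290,422.56; Option 2 costs 204 × $1,108.92 + $4,957.50 = $231,177.18.
Option 2 is cheaper by $290,422.56 − $231,177.18 = $59,245.38.

Option 2 by $59,245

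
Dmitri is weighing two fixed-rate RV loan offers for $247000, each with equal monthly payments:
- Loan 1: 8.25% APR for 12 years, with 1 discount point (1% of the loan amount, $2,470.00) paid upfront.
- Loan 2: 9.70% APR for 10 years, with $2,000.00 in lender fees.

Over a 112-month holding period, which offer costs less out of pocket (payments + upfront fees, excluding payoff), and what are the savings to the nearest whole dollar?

Loan 1: at 8.25% the monthly rate is 0.0068750, so the payment is 247,000 × 0.0068750 / (1 − 1.0068750^−144) = $2,707.63.
Loan 2: at 9.70% the monthly rate is 0.0080833, so the payment is 247,000 × 0.0080833 / (1 − 1.0080833^−120) = $3,223.23.
Over 112 months: Loan 1 costs 112 × $2,707.63 + $2,470.00 = $305,724.56; Loan 2 costs 112 × $3,223.23 + $2,000.00 = $363,001.76.
Loan 1 is cheaper by $363,001.76 − $305,724.56 = $57,277.20.

Loan 1 by $57,277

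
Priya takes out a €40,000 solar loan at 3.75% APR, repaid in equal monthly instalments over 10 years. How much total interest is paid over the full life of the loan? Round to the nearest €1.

€8,029

At 3.75% the monthly rate is 0.0031250, so the payment is 40,000 × 0.0031250 / (1 − 1.0031250^−120) = €400.24.
Total paid = 120 × €400.24 = €48,028.80; interest = €48,028.80 − €40,000 = €8,028.80.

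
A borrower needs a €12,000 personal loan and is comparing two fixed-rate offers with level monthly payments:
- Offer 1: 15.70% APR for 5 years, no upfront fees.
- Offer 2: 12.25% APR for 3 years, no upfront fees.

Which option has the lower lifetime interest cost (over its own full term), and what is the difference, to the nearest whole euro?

Offer 1: at 15.70% the monthly rate is 0.0130833, so the payment is 12,000 × 0.0130833 / (1 − 1.0130833^−60) = €289.91.
Total interest on Offer 1 = 60 × €289.91 − €12,000 = €5,394.60.
Offer 2: at 12.25% the monthly rate is 0.0102083, so the payment is 12,000 × 0.0102083 / (1 − 1.0102083^−36) = €400.01.
Total interest on Offer 2 = 36 × €400.01 − €12,000 = €2,400.36.
Offer 2 is lower by €2,994.24.

Offer 2 by €2,994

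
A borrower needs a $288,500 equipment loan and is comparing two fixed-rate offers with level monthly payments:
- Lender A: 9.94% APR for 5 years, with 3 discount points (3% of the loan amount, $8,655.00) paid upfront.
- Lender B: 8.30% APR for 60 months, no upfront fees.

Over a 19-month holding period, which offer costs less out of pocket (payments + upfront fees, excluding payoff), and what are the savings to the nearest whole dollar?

Lender A: at 9.94% the monthly rate is 0.0082833, so the payment is 288,500 × 0.0082833 / (1 − 1.0082833^−60) = $6,121.26.
Lender B: at 8.30% the monthly rate is 0.0069167, so the payment is 288,500 × 0.0069167 / (1 − 1.0069167^−60) = $5,891.25.
Over 19 months: Lender A costs 19 × $6,121.26 + $8,655.00 = $124,958.94; Lender B costs 19 × $5,891.25 = $111,933.75.
Lender B is cheaper by $124,958.94 − $111,933.75 = $13,025.19.

Lender B by $13,025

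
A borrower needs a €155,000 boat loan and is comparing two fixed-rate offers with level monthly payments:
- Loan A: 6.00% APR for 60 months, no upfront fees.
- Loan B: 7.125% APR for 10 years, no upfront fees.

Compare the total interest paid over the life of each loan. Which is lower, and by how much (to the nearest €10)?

Loan A: monthly rate = 6%/12 = 0.0050000; payment = 155,000 × 0.0050000 / (1 − (1+0.0050000)^−60) = €2,996.58.
Total interest on Loan A = 60 × €2,996.58 − €155,000 = €24,794.80.
Loan B: monthly rate = 7.125%/12 = 0.0059375; payment = 155,000 × 0.0059375 / (1 − (1+0.0059375)^−120) = €1,809.68.
Total interest on Loan B = 120 × €1,809.68 − €155,000 = €62,161.60.
Loan A is lower by €37,366.80.

Loan A by €37,370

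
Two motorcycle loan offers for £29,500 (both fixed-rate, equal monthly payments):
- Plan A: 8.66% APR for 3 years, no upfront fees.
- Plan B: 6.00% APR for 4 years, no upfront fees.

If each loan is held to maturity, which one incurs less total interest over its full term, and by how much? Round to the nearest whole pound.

Plan B by £349

Plan A: at 8.66% the monthly rate is 0.0072167, so the payment is 29,500 × 0.0072167 / (1 − 1.0072167^−36) = £933.43.
Total interest on Plan A = 36 × £933.43 − £29,500 = £4,103.48.
Plan B: at 6.00% the monthly rate is 0.0050000, so the payment is 29,500 × 0.0050000 / (1 − 1.0050000^−48) = £692.81.
Total interest on Plan B = 48 × £692.81 − £29,500 = £3,754.88.
Plan B is lower by £348.60.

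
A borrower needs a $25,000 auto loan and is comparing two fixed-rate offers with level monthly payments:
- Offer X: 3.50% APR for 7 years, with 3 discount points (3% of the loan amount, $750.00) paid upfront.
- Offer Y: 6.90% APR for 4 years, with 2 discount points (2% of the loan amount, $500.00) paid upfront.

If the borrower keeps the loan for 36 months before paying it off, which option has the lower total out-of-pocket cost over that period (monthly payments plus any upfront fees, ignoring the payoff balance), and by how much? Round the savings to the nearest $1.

Offer X by $9,164

Offer X: monthly rate = 3.5%/12 = 0.0029167; payment = 25,000 × 0.0029167 / (1 − (1+0.0029167)^−84) = $336.00.
Offer Y: monthly rate = 6.9%/12 = 0.0057500; payment = 25,000 × 0.0057500 / (1 − (1+0.0057500)^−48) = $597.50.
Over 36 months: Offer X costs 36 × $336.00 + $750.00 = $12,846.00; Offer Y costs 36 × $597.50 + $500.00 = $22,010.00.
Offer X is cheaper by $22,010.00 − $12,846.00 = $9,164.00.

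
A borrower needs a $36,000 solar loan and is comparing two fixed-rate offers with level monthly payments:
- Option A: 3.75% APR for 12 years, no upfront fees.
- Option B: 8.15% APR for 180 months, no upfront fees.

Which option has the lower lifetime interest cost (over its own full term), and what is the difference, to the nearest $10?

Option A by $17,730

Option A: monthly rate = 3.75%/12 = 0.0031250; payment = 36,000 × 0.0031250 / (1 − (1+0.0031250)^−144) = $310.84.
Total interest on Option A = 144 × $310.84 − $36,000 = $8,760.96.
Option B: monthly rate = 8.15%/12 = 0.0067917; payment = 36,000 × 0.0067917 / (1 − (1+0.0067917)^−180) = $347.16.
Total interest on Option B = 180 × $347.16 − $36,000 = $26,488.80.
Option A is lower by $17,727.84.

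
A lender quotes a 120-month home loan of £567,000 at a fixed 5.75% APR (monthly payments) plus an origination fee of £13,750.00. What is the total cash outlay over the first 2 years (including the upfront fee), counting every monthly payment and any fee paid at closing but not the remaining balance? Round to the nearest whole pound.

Monthly rate = 5.75%/12 = 0.0047917; payment = 567,000 × 0.0047917 / (1 − (1+0.0047917)^−120) = £6,223.91.
Total outlay = 24 × £6,223.91 + £13,750.00 = £163,123.84.

£163,124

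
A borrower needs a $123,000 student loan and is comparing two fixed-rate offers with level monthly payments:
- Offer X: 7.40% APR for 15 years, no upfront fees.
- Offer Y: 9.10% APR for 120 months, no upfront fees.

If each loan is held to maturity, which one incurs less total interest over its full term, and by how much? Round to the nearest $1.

Offer Y by $16,211

Offer X: monthly rate = 7.4%/12 = 0.0061667; payment = 123,000 × 0.0061667 / (1 − (1+0.0061667)^−180) = $1,133.25.
Total interest on Offer X = 180 × $1,133.25 − $123,000 = $80,985.00.
Offer Y: at 9.10% the monthly rate is 0.0075833, so the payment is 123,000 × 0.0075833 / (1 − 1.0075833^−120) = $1,564.78.
Total interest on Offer Y = 120 × $1,564.78 − $123,000 = $64,773.60.
Offer Y is lower by $16,211.40.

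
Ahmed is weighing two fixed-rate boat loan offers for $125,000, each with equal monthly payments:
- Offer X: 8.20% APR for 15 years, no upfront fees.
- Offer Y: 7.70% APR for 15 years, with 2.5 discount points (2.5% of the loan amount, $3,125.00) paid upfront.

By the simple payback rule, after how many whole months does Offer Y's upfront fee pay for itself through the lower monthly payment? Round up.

87 months

Offer X: monthly rate = 8.2%/12 = 0.0068333; payment = 125,000 × 0.0068333 / (1 − (1+0.0068333)^−180) = $1,209.04.
Offer Y: at 7.70% the monthly rate is 0.0064167, so the payment is 125,000 × 0.0064167 / (1 − 1.0064167^−180) = $1,173.02.
Monthly savings = $1,209.04 − $1,173.02 = $36.02.
Break-even = $3,125.00 / $36.02 = 86.76 → 87 months.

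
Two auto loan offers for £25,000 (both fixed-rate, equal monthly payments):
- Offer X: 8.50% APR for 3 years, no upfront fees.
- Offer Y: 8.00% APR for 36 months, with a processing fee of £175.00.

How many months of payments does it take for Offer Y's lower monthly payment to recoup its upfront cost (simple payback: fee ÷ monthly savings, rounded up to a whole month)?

Offer X: monthly rate = 8.5%/12 = 0.0070833; payment = 25,000 × 0.0070833 / (1 − (1+0.0070833)^−36) = £789.19.
Offer Y: at 8.00% the monthly rate is 0.0066667, so the payment is 25,000 × 0.0066667 / (1 − 1.0066667^−36) = £783.41.
Monthly savings = £789.19 − £783.41 = £5.78.
Break-even = £175.00 / £5.78 = 30.28 → 31 months.

31 months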